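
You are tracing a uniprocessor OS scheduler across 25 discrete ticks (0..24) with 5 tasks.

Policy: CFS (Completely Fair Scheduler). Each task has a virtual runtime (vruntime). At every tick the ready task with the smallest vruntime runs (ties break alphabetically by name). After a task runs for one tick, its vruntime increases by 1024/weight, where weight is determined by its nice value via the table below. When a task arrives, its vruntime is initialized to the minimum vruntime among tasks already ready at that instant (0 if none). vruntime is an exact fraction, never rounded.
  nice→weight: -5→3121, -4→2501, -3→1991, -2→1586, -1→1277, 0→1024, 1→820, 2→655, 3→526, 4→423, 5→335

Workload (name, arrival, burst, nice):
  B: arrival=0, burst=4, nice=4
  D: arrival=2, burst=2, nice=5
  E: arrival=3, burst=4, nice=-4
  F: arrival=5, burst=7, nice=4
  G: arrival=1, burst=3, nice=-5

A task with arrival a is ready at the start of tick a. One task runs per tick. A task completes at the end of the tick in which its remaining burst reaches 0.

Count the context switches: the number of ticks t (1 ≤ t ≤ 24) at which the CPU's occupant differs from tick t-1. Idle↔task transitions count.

t=0: vr[B=0] → run B
t=1: vr[B=1024/423 G=1024/423] → run B
t=2: vr[B=2048/423 D=1024/423 G=1024/423] → run D
t=3: vr[B=2048/423 D=776192/141705 E=1024/423 G=1024/423] → run E
t=4: vr[B=2048/423 D=776192/141705 E=2994176/1057923 G=1024/423] → run G
t=5: vr[B=2048/423 D=776192/141705 E=2994176/1057923 F=3629056/1320183 G=3629056/1320183] → run F
t=6: vr[B=2048/423 D=776192/141705 E=2994176/1057923 F=6824960/1320183 G=3629056/1320183] → run G
t=7: vr[B=2048/423 D=776192/141705 E=2994176/1057923 F=6824960/1320183 G=4062208/1320183] → run E
t=8: vr[B=2048/423 D=776192/141705 E=3427328/1057923 F=6824960/1320183 G=4062208/1320183] → run G
t=9: vr[B=2048/423 D=776192/141705 E=3427328/1057923 F=6824960/1320183] → run E
t=10: vr[B=2048/423 D=776192/141705 E=3860480/1057923 F=6824960/1320183] → run E
t=11: vr[B=2048/423 D=776192/141705 F=6824960/1320183] → run B
t=12: vr[B=1024/141 D=776192/141705 F=6824960/1320183] → run F
t=13: vr[B=1024/141 D=776192/141705 F=3340288/440061] → run D
t=14: vr[B=1024/141 F=3340288/440061] → run B
t=15: vr[F=3340288/440061] → run F
t=16: vr[F=13216768/1320183] → run F
t=17: vr[F=16412672/1320183] → run F
t=18: vr[F=6536192/440061] → run F
t=19: vr[F=22804480/1320183] → run F
t=20: (idle)
t=21: (idle)
t=22: (idle)
t=23: (idle)
t=24: (idle)

context switches = 14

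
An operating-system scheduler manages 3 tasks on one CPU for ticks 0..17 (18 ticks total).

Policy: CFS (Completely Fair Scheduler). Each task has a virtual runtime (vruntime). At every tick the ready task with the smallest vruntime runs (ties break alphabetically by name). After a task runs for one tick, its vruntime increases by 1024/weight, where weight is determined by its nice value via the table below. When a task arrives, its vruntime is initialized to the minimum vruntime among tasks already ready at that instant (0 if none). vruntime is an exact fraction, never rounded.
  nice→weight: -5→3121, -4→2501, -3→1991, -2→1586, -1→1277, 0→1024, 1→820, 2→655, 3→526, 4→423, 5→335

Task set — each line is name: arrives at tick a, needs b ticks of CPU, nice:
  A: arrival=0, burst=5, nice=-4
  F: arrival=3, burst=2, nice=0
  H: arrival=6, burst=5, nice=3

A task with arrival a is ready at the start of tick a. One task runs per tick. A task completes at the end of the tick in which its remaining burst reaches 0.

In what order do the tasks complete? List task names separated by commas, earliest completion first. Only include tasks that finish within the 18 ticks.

t=0: vr[A=0] → run A
t=1: vr[A=1024/2501] → run A
t=2: vr[A=2048/2501] → run A
t=3: vr[A=3072/2501 F=3072/2501] → run A
t=4: vr[A=4096/2501 F=3072/2501] → run F
t=5: vr[A=4096/2501 F=5573/2501] → run A
t=6: vr[F=5573/2501 H=5573/2501] → run F
t=7: vr[H=5573/2501] → run H
t=8: vr[H=2746211/657763] → run H
t=9: vr[H=4026723/657763] → run H
t=10: vr[H=5307235/657763] → run H
t=11: vr[H=6587747/657763] → run H
t=12: (idle)
t=13: (idle)
t=14: (idle)
t=15: (idle)
t=16: (idle)
t=17: (idle)

completion order = A, F, H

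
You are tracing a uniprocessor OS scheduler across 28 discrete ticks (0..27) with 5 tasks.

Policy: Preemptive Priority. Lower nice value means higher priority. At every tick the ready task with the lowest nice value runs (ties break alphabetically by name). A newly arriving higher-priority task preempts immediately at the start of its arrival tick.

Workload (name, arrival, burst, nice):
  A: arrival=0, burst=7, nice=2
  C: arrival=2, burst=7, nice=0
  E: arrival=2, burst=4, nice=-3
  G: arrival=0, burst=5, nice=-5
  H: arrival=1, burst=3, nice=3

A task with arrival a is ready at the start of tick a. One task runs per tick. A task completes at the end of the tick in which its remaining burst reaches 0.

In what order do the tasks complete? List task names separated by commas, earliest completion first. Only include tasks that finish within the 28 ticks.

t=0: ready={A,G} → run G
t=1: ready={A,G,H} → run G
t=2: ready={A,C,E,G,H} → run G
t=3: ready={A,C,E,G,H} → run G
t=4: ready={A,C,E,G,H} → run G
t=5: ready={A,C,E,H} → run E
t=6: ready={A,C,E,H} → run E
t=7: ready={A,C,E,H} → run E
t=8: ready={A,C,E,H} → run E
t=9: ready={A,C,H} → run C
t=10: ready={A,C,H} → run C
t=11: ready={A,C,H} → run C
t=12: ready={A,C,H} → run C
t=13: ready={A,C,H} → run C
t=14: ready={A,C,H} → run C
t=15: ready={A,C,H} → run C
t=16: ready={A,H} → run A
t=17: ready={A,H} → run A
t=18: ready={A,H} → run A
t=19: ready={A,H} → run A
t=20: ready={A,H} → run A
t=21: ready={A,H} → run A
t=22: ready={A,H} → run A
t=23: ready={H} → run H
t=24: ready={H} → run H
t=25: ready={H} → run H
t=26: (idle)
t=27: (idle)

completion order = G, E, C, A, H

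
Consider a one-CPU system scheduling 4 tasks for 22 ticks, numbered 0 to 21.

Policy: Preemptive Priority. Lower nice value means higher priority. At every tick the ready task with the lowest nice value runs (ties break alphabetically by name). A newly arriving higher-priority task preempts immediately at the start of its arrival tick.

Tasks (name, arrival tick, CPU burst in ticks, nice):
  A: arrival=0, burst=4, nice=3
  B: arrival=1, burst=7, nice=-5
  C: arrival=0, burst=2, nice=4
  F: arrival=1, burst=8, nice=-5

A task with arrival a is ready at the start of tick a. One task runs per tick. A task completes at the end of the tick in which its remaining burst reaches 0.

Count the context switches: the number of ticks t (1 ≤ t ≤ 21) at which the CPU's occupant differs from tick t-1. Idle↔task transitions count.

t=0: ready={A,C} → run A
t=1: ready={A,B,C,F} → run B
t=2: ready={A,B,C,F} → run B
t=3: ready={A,B,C,F} → run B
t=4: ready={A,B,C,F} → run B
t=5: ready={A,B,C,F} → run B
t=6: ready={A,B,C,F} → run B
t=7: ready={A,B,C,F} → run B
t=8: ready={A,C,F} → run F
t=9: ready={A,C,F} → run F
t=10: ready={A,C,F} → run F
t=11: ready={A,C,F} → run F
t=12: ready={A,C,F} → run F
t=13: ready={A,C,F} → run F
t=14: ready={A,C,F} → run F
t=15: ready={A,C,F} → run F
t=16: ready={A,C} → run A
t=17: ready={A,C} → run A
t=18: ready={A,C} → run A
t=19: ready={C} → run C
t=20: ready={C} → run C
t=21: (idle)

context switches = 5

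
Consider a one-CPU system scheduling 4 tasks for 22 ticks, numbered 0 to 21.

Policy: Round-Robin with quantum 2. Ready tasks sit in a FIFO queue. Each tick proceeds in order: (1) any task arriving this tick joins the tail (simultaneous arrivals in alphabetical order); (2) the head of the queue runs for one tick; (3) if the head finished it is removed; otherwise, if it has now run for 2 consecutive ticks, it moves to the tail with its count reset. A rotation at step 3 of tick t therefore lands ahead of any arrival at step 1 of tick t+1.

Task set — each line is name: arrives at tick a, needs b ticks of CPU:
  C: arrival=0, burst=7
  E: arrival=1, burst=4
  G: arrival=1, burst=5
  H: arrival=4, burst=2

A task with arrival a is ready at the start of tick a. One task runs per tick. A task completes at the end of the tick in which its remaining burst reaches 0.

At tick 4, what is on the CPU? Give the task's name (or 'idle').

t=0: queue=[C] q_used=0 → run C
t=1: queue=[C,E,G] q_used=1 → run C
t=2: queue=[E,G,C] q_used=0 → run E
t=3: queue=[E,G,C] q_used=1 → run E
t=4: queue=[G,C,E,H] q_used=0 → run G
t=5: queue=[G,C,E,H] q_used=1 → run G
t=6: queue=[C,E,H,G] q_used=0 → run C
t=7: queue=[C,E,H,G] q_used=1 → run C
t=8: queue=[E,H,G,C] q_used=0 → run E
t=9: queue=[E,H,G,C] q_used=1 → run E
t=10: queue=[H,G,C] q_used=0 → run H
t=11: queue=[H,G,C] q_used=1 → run H
t=12: queue=[G,C] q_used=0 → run G
t=13: queue=[G,C] q_used=1 → run G
t=14: queue=[C,G] q_used=0 → run C
t=15: queue=[C,G] q_used=1 → run C
t=16: queue=[G,C] q_used=0 → run G
t=17: queue=[C] q_used=0 → run C
t=18: (idle)
t=19: (idle)
t=20: (idle)
t=21: (idle)

running at tick 4 = G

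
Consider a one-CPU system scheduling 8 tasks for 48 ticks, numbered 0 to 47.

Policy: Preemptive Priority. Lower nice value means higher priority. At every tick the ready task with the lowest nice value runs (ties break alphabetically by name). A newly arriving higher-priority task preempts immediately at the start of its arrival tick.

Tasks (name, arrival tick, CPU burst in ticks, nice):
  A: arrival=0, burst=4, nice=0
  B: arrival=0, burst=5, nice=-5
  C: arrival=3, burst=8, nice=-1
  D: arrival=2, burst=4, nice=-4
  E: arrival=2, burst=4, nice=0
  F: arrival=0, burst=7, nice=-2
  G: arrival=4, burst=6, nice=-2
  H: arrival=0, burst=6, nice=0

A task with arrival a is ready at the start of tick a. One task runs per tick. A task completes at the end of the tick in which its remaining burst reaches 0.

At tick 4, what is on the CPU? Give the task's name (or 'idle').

running at tick 4 = B

t=0: ready={A,B,F,H} → run B
t=1: ready={A,B,F,H} → run B
t=2: ready={A,B,D,E,F,H} → run B
t=3: ready={A,B,C,D,E,F,H} → run B
t=4: ready={A,B,C,D,E,F,G,H} → run B
t=5: ready={A,C,D,E,F,G,H} → run D
t=6: ready={A,C,D,E,F,G,H} → run D
t=7: ready={A,C,D,E,F,G,H} → run D
t=8: ready={A,C,D,E,F,G,H} → run D
t=9: ready={A,C,E,F,G,H} → run F
t=10: ready={A,C,E,F,G,H} → run F
t=11: ready={A,C,E,F,G,H} → run F
t=12: ready={A,C,E,F,G,H} → run F
t=13: ready={A,C,E,F,G,H} → run F
t=14: ready={A,C,E,F,G,H} → run F
t=15: ready={A,C,E,F,G,H} → run F
t=16: ready={A,C,E,G,H} → run G
t=17: ready={A,C,E,G,H} → run G
t=18: ready={A,C,E,G,H} → run G
t=19: ready={A,C,E,G,H} → run G
t=20: ready={A,C,E,G,H} → run G
t=21: ready={A,C,E,G,H} → run G
t=22: ready={A,C,E,H} → run C
t=23: ready={A,C,E,H} → run C
t=24: ready={A,C,E,H} → run C
t=25: ready={A,C,E,H} → run C
t=26: ready={A,C,E,H} → run C
t=27: ready={A,C,E,H} → run C
t=28: ready={A,C,E,H} → run C
t=29: ready={A,C,E,H} → run C
t=30: ready={A,E,H} → run A
t=31: ready={A,E,H} → run A
t=32: ready={A,E,H} → run A
t=33: ready={A,E,H} → run A
t=34: ready={E,H} → run E
t=35: ready={E,H} → run E
t=36: ready={E,H} → run E
t=37: ready={E,H} → run E
t=38: ready={H} → run H
t=39: ready={H} → run H
t=40: ready={H} → run H
t=41: ready={H} → run H
t=42: ready={H} → run H
t=43: ready={H} → run H
t=44: (idle)
t=45: (idle)
t=46: (idle)
t=47: (idle)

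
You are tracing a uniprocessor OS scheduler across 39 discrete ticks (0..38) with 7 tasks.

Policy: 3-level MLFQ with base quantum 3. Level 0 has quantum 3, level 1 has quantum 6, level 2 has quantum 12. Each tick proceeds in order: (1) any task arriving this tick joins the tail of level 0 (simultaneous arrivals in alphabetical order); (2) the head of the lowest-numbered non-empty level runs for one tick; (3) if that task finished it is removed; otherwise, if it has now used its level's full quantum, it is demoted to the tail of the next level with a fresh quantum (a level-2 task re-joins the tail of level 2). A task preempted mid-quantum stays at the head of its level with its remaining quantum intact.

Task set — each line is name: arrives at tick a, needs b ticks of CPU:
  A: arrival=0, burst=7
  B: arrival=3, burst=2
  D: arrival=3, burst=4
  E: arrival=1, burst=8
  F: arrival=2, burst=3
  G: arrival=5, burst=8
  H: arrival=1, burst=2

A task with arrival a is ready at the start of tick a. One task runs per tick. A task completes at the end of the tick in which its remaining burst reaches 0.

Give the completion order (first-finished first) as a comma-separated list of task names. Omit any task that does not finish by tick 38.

completion order = H, F, B, A, E, D, G

t=0: L0/L1/L2 = A/-/- → run A
t=1: L0/L1/L2 = AEH/-/- → run A
t=2: L0/L1/L2 = AEHF/-/- → run A
t=3: L0/L1/L2 = EHFBD/A/- → run E
t=4: L0/L1/L2 = EHFBD/A/- → run E
t=5: L0/L1/L2 = EHFBDG/A/- → run E
t=6: L0/L1/L2 = HFBDG/AE/- → run H
t=7: L0/L1/L2 = HFBDG/AE/- → run H
t=8: L0/L1/L2 = FBDG/AE/- → run F
t=9: L0/L1/L2 = FBDG/AE/- → run F
t=10: L0/L1/L2 = FBDG/AE/- → run F
t=11: L0/L1/L2 = BDG/AE/- → run B
t=12: L0/L1/L2 = BDG/AE/- → run B
t=13: L0/L1/L2 = DG/AE/- → run D
t=14: L0/L1/L2 = DG/AE/- → run D
t=15: L0/L1/L2 = DG/AE/- → run D
t=16: L0/L1/L2 = G/AED/- → run G
t=17: L0/L1/L2 = G/AED/- → run G
t=18: L0/L1/L2 = G/AED/- → run G
t=19: L0/L1/L2 = -/AEDG/- → run A
t=20: L0/L1/L2 = -/AEDG/- → run A
t=21: L0/L1/L2 = -/AEDG/- → run A
t=22: L0/L1/L2 = -/AEDG/- → run A
t=23: L0/L1/L2 = -/EDG/- → run E
t=24: L0/L1/L2 = -/EDG/- → run E
t=25: L0/L1/L2 = -/EDG/- → run E
t=26: L0/L1/L2 = -/EDG/- → run E
t=27: L0/L1/L2 = -/EDG/- → run E
t=28: L0/L1/L2 = -/DG/- → run D
t=29: L0/L1/L2 = -/G/- → run G
t=30: L0/L1/L2 = -/G/- → run G
t=31: L0/L1/L2 = -/G/- → run G
t=32: L0/L1/L2 = -/G/- → run G
t=33: L0/L1/L2 = -/G/- → run G
t=34: (idle)
t=35: (idle)
t=36: (idle)
t=37: (idle)
t=38: (idle)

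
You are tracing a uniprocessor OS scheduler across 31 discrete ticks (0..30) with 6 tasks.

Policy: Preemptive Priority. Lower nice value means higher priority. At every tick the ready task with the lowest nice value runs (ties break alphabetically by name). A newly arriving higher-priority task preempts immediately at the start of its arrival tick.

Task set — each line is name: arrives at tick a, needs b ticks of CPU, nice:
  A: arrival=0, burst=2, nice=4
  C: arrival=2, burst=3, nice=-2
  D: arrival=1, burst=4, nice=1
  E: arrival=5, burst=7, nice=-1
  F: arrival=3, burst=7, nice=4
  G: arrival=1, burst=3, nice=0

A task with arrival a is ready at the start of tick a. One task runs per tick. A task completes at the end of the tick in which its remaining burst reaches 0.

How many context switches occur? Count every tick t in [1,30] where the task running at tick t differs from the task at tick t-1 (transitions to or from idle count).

t=0: ready={A} → run A
t=1: ready={A,D,G} → run G
t=2: ready={A,C,D,G} → run C
t=3: ready={A,C,D,F,G} → run C
t=4: ready={A,C,D,F,G} → run C
t=5: ready={A,D,E,F,G} → run E
t=6: ready={A,D,E,F,G} → run E
t=7: ready={A,D,E,F,G} → run E
t=8: ready={A,D,E,F,G} → run E
t=9: ready={A,D,E,F,G} → run E
t=10: ready={A,D,E,F,G} → run E
t=11: ready={A,D,E,F,G} → run E
t=12: ready={A,D,F,G} → run G
t=13: ready={A,D,F,G} → run G
t=14: ready={A,D,F} → run D
t=15: ready={A,D,F} → run D
t=16: ready={A,D,F} → run D
t=17: ready={A,D,F} → run D
t=18: ready={A,F} → run A
t=19: ready={F} → run F
t=20: ready={F} → run F
t=21: ready={F} → run F
t=22: ready={F} → run F
t=23: ready={F} → run F
t=24: ready={F} → run F
t=25: ready={F} → run F
t=26: (idle)
t=27: (idle)
t=28: (idle)
t=29: (idle)
t=30: (idle)

context switches = 8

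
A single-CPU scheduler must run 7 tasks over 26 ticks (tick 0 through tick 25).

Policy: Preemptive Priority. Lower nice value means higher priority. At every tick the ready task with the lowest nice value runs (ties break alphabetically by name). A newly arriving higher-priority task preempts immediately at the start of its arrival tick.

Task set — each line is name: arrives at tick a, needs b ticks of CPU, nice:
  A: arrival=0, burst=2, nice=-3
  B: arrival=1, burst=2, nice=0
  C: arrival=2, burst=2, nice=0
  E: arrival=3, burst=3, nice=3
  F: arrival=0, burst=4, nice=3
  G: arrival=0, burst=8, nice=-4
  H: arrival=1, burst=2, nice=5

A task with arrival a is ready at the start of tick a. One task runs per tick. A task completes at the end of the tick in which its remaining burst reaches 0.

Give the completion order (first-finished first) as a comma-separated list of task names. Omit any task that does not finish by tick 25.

t=0: ready={A,F,G} → run G
t=1: ready={A,B,F,G,H} → run G
t=2: ready={A,B,C,F,G,H} → run G
t=3: ready={A,B,C,E,F,G,H} → run G
t=4: ready={A,B,C,E,F,G,H} → run G
t=5: ready={A,B,C,E,F,G,H} → run G
t=6: ready={A,B,C,E,F,G,H} → run G
t=7: ready={A,B,C,E,F,G,H} → run G
t=8: ready={A,B,C,E,F,H} → run A
t=9: ready={A,B,C,E,F,H} → run A
t=10: ready={B,C,E,F,H} → run B
t=11: ready={B,C,E,F,H} → run B
t=12: ready={C,E,F,H} → run C
t=13: ready={C,E,F,H} → run C
t=14: ready={E,F,H} → run E
t=15: ready={E,F,H} → run E
t=16: ready={E,F,H} → run E
t=17: ready={F,H} → run F
t=18: ready={F,H} → run F
t=19: ready={F,H} → run F
t=20: ready={F,H} → run F
t=21: ready={H} → run H
t=22: ready={H} → run H
t=23: (idle)
t=24: (idle)
t=25: (idle)

completion order = G, A, B, C, E, F, H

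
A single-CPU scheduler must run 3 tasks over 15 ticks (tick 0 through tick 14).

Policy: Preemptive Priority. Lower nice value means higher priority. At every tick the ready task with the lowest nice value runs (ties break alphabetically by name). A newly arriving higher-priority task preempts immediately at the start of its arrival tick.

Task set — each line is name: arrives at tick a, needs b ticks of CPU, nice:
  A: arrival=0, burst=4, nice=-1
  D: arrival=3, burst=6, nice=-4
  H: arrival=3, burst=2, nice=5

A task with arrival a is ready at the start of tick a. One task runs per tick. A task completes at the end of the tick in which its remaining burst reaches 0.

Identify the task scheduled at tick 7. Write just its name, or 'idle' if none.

t=0: ready={A} → run A
t=1: ready={A} → run A
t=2: ready={A} → run A
t=3: ready={A,D,H} → run D
t=4: ready={A,D,H} → run D
t=5: ready={A,D,H} → run D
t=6: ready={A,D,H} → run D
t=7: ready={A,D,H} → run D
t=8: ready={A,D,H} → run D
t=9: ready={A,H} → run A
t=10: ready={H} → run H
t=11: ready={H} → run H
t=12: (idle)
t=13: (idle)
t=14: (idle)

running at tick 7 = D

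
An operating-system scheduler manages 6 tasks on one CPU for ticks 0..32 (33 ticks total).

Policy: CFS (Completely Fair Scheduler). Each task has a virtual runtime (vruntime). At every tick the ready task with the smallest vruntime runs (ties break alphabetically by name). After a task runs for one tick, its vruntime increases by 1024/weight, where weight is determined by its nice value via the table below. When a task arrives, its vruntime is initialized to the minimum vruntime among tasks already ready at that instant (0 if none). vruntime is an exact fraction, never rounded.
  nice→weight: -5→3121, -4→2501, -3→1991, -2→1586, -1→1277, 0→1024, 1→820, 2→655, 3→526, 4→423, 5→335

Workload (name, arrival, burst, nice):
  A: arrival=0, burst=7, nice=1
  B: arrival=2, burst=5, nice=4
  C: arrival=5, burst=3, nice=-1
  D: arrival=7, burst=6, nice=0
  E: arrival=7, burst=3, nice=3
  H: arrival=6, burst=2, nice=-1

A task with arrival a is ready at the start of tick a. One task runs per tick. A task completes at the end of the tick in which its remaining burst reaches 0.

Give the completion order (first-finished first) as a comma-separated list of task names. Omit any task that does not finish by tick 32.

t=0: vr[A=0] → run A
t=1: vr[A=256/205] → run A
t=2: vr[A=512/205 B=512/205] → run A
t=3: vr[A=768/205 B=512/205] → run B
t=4: vr[A=768/205 B=426496/86715] → run A
t=5: vr[A=1024/205 B=426496/86715 C=426496/86715] → run B
t=6: vr[A=1024/205 B=636416/86715 C=426496/86715 H=426496/86715] → run C
t=7: vr[A=1024/205 B=636416/86715 C=633431552/110735055 D=426496/86715 E=426496/86715 H=426496/86715] → run D
t=8: vr[A=1024/205 B=636416/86715 C=633431552/110735055 D=513211/86715 E=426496/86715 H=426496/86715] → run E
t=9: vr[A=1024/205 B=636416/86715 C=633431552/110735055 D=513211/86715 E=156566528/22806045 H=426496/86715] → run H
t=10: vr[A=1024/205 B=636416/86715 C=633431552/110735055 D=513211/86715 E=156566528/22806045 H=633431552/110735055] → run A
t=11: vr[A=256/41 B=636416/86715 C=633431552/110735055 D=513211/86715 E=156566528/22806045 H=633431552/110735055] → run C
t=12: vr[A=256/41 B=636416/86715 C=722227712/110735055 D=513211/86715 E=156566528/22806045 H=633431552/110735055] → run H
t=13: vr[A=256/41 B=636416/86715 C=722227712/110735055 D=513211/86715 E=156566528/22806045] → run D
t=14: vr[A=256/41 B=636416/86715 C=722227712/110735055 D=599926/86715 E=156566528/22806045] → run A
t=15: vr[A=1536/205 B=636416/86715 C=722227712/110735055 D=599926/86715 E=156566528/22806045] → run C
t=16: vr[A=1536/205 B=636416/86715 D=599926/86715 E=156566528/22806045] → run E
t=17: vr[A=1536/205 B=636416/86715 D=599926/86715 E=200964608/22806045] → run D
t=18: vr[A=1536/205 B=636416/86715 D=686641/86715 E=200964608/22806045] → run B
t=19: vr[A=1536/205 B=282112/28905 D=686641/86715 E=200964608/22806045] → run A
t=20: vr[B=282112/28905 D=686641/86715 E=200964608/22806045] → run D
t=21: vr[B=282112/28905 D=773356/86715 E=200964608/22806045] → run E
t=22: vr[B=282112/28905 D=773356/86715] → run D
t=23: vr[B=282112/28905 D=860071/86715] → run B
t=24: vr[B=1056256/86715 D=860071/86715] → run D
t=25: vr[B=1056256/86715] → run B
t=26: (idle)
t=27: (idle)
t=28: (idle)
t=29: (idle)
t=30: (idle)
t=31: (idle)
t=32: (idle)

completion order = H, C, A, E, D, B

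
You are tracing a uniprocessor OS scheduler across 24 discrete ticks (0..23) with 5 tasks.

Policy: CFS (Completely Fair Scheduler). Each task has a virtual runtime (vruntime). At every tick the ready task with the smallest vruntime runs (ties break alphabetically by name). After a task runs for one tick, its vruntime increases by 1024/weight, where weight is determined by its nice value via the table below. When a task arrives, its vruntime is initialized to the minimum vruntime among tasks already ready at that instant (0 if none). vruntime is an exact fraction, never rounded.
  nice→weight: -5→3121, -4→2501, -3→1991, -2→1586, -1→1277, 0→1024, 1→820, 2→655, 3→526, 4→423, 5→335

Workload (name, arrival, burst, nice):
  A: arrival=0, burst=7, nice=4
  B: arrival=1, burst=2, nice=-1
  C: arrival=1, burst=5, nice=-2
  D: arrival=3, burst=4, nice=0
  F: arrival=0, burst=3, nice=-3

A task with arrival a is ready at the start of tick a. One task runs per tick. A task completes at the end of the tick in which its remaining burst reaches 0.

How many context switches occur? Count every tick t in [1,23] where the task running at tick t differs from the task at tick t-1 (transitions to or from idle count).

t=0: vr[A=0 F=0] → run A
t=1: vr[A=1024/423 B=0 C=0 F=0] → run B
t=2: vr[A=1024/423 B=1024/1277 C=0 F=0] → run C
t=3: vr[A=1024/423 B=1024/1277 C=512/793 D=0 F=0] → run D
t=4: vr[A=1024/423 B=1024/1277 C=512/793 D=1 F=0] → run F
t=5: vr[A=1024/423 B=1024/1277 C=512/793 D=1 F=1024/1991] → run F
t=6: vr[A=1024/423 B=1024/1277 C=512/793 D=1 F=2048/1991] → run C
t=7: vr[A=1024/423 B=1024/1277 C=1024/793 D=1 F=2048/1991] → run B
t=8: vr[A=1024/423 C=1024/793 D=1 F=2048/1991] → run D
t=9: vr[A=1024/423 C=1024/793 D=2 F=2048/1991] → run F
t=10: vr[A=1024/423 C=1024/793 D=2] → run C
t=11: vr[A=1024/423 C=1536/793 D=2] → run C
t=12: vr[A=1024/423 C=2048/793 D=2] → run D
t=13: vr[A=1024/423 C=2048/793 D=3] → run A
t=14: vr[A=2048/423 C=2048/793 D=3] → run C
t=15: vr[A=2048/423 D=3] → run D
t=16: vr[A=2048/423] → run A
t=17: vr[A=1024/141] → run A
t=18: vr[A=4096/423] → run A
t=19: vr[A=5120/423] → run A
t=20: vr[A=2048/141] → run A
t=21: (idle)
t=22: (idle)
t=23: (idle)

context switches = 15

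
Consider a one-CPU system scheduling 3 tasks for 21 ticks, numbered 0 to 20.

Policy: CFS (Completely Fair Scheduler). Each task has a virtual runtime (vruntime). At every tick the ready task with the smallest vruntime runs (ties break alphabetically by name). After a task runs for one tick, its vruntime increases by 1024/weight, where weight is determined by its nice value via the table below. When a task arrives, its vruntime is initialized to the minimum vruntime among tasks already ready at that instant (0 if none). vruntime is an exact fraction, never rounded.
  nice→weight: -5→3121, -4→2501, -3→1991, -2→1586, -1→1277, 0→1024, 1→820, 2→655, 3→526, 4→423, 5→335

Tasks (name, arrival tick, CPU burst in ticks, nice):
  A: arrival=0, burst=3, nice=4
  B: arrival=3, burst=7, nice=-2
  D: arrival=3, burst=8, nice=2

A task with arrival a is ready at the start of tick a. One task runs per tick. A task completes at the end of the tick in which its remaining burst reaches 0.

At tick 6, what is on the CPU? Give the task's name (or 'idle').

running at tick 6 = B

t=0: vr[A=0] → run A
t=1: vr[A=1024/423] → run A
t=2: vr[A=2048/423] → run A
t=3: vr[B=0 D=0] → run B
t=4: vr[B=512/793 D=0] → run D
t=5: vr[B=512/793 D=1024/655] → run B
t=6: vr[B=1024/793 D=1024/655] → run B
t=7: vr[B=1536/793 D=1024/655] → run D
t=8: vr[B=1536/793 D=2048/655] → run B
t=9: vr[B=2048/793 D=2048/655] → run B
t=10: vr[B=2560/793 D=2048/655] → run D
t=11: vr[B=2560/793 D=3072/655] → run B
t=12: vr[B=3072/793 D=3072/655] → run B
t=13: vr[D=3072/655] → run D
t=14: vr[D=4096/655] → run D
t=15: vr[D=1024/131] → run D
t=16: vr[D=6144/655] → run D
t=17: vr[D=7168/655] → run D
t=18: (idle)
t=19: (idle)
t=20: (idle)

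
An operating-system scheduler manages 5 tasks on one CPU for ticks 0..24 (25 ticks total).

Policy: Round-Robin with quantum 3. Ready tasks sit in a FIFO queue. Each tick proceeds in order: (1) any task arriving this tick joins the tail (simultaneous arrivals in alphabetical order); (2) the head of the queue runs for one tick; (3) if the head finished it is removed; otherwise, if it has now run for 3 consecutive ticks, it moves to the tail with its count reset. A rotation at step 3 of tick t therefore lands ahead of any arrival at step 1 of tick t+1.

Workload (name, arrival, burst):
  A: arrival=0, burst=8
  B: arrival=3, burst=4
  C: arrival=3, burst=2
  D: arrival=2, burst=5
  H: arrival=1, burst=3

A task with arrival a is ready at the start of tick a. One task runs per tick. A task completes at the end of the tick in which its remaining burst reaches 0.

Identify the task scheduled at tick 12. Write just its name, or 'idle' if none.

running at tick 12 = B

t=0: queue=[A] q_used=0 → run A
t=1: queue=[A,H] q_used=1 → run A
t=2: queue=[A,H,D] q_used=2 → run A
t=3: queue=[H,D,A,B,C] q_used=0 → run H
t=4: queue=[H,D,A,B,C] q_used=1 → run H
t=5: queue=[H,D,A,B,C] q_used=2 → run H
t=6: queue=[D,A,B,C] q_used=0 → run D
t=7: queue=[D,A,B,C] q_used=1 → run D
t=8: queue=[D,A,B,C] q_used=2 → run D
t=9: queue=[A,B,C,D] q_used=0 → run A
t=10: queue=[A,B,C,D] q_used=1 → run A
t=11: queue=[A,B,C,D] q_used=2 → run A
t=12: queue=[B,C,D,A] q_used=0 → run B
t=13: queue=[B,C,D,A] q_used=1 → run B
t=14: queue=[B,C,D,A] q_used=2 → run B
t=15: queue=[C,D,A,B] q_used=0 → run C
t=16: queue=[C,D,A,B] q_used=1 → run C
t=17: queue=[D,A,B] q_used=0 → run D
t=18: queue=[D,A,B] q_used=1 → run D
t=19: queue=[A,B] q_used=0 → run A
t=20: queue=[A,B] q_used=1 → run A
t=21: queue=[B] q_used=0 → run B
t=22: (idle)
t=23: (idle)
t=24: (idle)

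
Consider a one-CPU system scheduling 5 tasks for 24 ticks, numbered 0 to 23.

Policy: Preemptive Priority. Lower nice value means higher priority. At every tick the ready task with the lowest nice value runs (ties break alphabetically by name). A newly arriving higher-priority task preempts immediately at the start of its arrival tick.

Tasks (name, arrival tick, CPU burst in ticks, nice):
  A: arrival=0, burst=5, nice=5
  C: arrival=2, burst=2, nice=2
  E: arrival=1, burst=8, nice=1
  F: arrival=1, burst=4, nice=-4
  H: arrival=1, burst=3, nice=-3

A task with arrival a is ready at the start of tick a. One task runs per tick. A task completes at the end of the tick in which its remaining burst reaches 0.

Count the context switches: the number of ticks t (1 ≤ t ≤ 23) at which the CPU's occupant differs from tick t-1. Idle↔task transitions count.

t=0: ready={A} → run A
t=1: ready={A,E,F,H} → run F
t=2: ready={A,C,E,F,H} → run F
t=3: ready={A,C,E,F,H} → run F
t=4: ready={A,C,E,F,H} → run F
t=5: ready={A,C,E,H} → run H
t=6: ready={A,C,E,H} → run H
t=7: ready={A,C,E,H} → run H
t=8: ready={A,C,E} → run E
t=9: ready={A,C,E} → run E
t=10: ready={A,C,E} → run E
t=11: ready={A,C,E} → run E
t=12: ready={A,C,E} → run E
t=13: ready={A,C,E} → run E
t=14: ready={A,C,E} → run E
t=15: ready={A,C,E} → run E
t=16: ready={A,C} → run C
t=17: ready={A,C} → run C
t=18: ready={A} → run A
t=19: ready={A} → run A
t=20: ready={A} → run A
t=21: ready={A} → run A
t=22: (idle)
t=23: (idle)

context switches = 6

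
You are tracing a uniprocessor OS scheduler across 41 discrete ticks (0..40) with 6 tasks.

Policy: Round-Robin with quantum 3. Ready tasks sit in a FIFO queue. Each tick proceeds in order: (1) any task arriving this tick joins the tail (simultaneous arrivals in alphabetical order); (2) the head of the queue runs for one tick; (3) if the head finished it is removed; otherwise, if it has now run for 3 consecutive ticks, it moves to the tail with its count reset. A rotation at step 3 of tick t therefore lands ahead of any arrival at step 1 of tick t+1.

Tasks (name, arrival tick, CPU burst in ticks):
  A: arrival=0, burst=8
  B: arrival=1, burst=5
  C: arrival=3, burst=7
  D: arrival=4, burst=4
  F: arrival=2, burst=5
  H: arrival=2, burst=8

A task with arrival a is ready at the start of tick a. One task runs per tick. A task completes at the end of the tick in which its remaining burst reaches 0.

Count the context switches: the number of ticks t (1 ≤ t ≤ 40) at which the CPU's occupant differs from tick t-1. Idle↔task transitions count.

context switches = 15

t=0: queue=[A] q_used=0 → run A
t=1: queue=[A,B] q_used=1 → run A
t=2: queue=[A,B,F,H] q_used=2 → run A
t=3: queue=[B,F,H,A,C] q_used=0 → run B
t=4: queue=[B,F,H,A,C,D] q_used=1 → run B
t=5: queue=[B,F,H,A,C,D] q_used=2 → run B
t=6: queue=[F,H,A,C,D,B] q_used=0 → run F
t=7: queue=[F,H,A,C,D,B] q_used=1 → run F
t=8: queue=[F,H,A,C,D,B] q_used=2 → run F
t=9: queue=[H,A,C,D,B,F] q_used=0 → run H
t=10: queue=[H,A,C,D,B,F] q_used=1 → run H
t=11: queue=[H,A,C,D,B,F] q_used=2 → run H
t=12: queue=[A,C,D,B,F,H] q_used=0 → run A
t=13: queue=[A,C,D,B,F,H] q_used=1 → run A
t=14: queue=[A,C,D,B,F,H] q_used=2 → run A
t=15: queue=[C,D,B,F,H,A] q_used=0 → run C
t=16: queue=[C,D,B,F,H,A] q_used=1 → run C
t=17: queue=[C,D,B,F,H,A] q_used=2 → run C
t=18: queue=[D,B,F,H,A,C] q_used=0 → run D
t=19: queue=[D,B,F,H,A,C] q_used=1 → run D
t=20: queue=[D,B,F,H,A,C] q_used=2 → run D
t=21: queue=[B,F,H,A,C,D] q_used=0 → run B
t=22: queue=[B,F,H,A,C,D] q_used=1 → run B
t=23: queue=[F,H,A,C,D] q_used=0 → run F
t=24: queue=[F,H,A,C,D] q_used=1 → run F
t=25: queue=[H,A,C,D] q_used=0 → run H
t=26: queue=[H,A,C,D] q_used=1 → run H
t=27: queue=[H,A,C,D] q_used=2 → run H
t=28: queue=[A,C,D,H] q_used=0 → run A
t=29: queue=[A,C,D,H] q_used=1 → run A
t=30: queue=[C,D,H] q_used=0 → run C
t=31: queue=[C,D,H] q_used=1 → run C
t=32: queue=[C,D,H] q_used=2 → run C
t=33: queue=[D,H,C] q_used=0 → run D
t=34: queue=[H,C] q_used=0 → run H
t=35: queue=[H,C] q_used=1 → run H
t=36: queue=[C] q_used=0 → run C
t=37: (idle)
t=38: (idle)
t=39: (idle)
t=40: (idle)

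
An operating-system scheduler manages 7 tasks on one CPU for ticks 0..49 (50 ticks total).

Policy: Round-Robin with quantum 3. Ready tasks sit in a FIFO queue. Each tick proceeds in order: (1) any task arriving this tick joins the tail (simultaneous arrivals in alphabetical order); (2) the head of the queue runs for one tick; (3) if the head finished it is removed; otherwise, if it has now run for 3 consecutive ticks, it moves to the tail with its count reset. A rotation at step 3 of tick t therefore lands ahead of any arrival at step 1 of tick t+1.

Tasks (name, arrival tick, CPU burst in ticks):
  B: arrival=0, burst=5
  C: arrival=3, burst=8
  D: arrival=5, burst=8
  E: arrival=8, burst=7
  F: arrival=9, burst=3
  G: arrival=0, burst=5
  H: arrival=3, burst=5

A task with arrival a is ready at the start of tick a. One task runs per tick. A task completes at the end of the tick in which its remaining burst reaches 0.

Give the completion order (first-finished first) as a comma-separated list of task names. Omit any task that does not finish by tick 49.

t=0: queue=[B,G] q_used=0 → run B
t=1: queue=[B,G] q_used=1 → run B
t=2: queue=[B,G] q_used=2 → run B
t=3: queue=[G,B,C,H] q_used=0 → run G
t=4: queue=[G,B,C,H] q_used=1 → run G
t=5: queue=[G,B,C,H,D] q_used=2 → run G
t=6: queue=[B,C,H,D,G] q_used=0 → run B
t=7: queue=[B,C,H,D,G] q_used=1 → run B
t=8: queue=[C,H,D,G,E] q_used=0 → run C
t=9: queue=[C,H,D,G,E,F] q_used=1 → run C
t=10: queue=[C,H,D,G,E,F] q_used=2 → run C
t=11: queue=[H,D,G,E,F,C] q_used=0 → run H
t=12: queue=[H,D,G,E,F,C] q_used=1 → run H
t=13: queue=[H,D,G,E,F,C] q_used=2 → run H
t=14: queue=[D,G,E,F,C,H] q_used=0 → run D
t=15: queue=[D,G,E,F,C,H] q_used=1 → run D
t=16: queue=[D,G,E,F,C,H] q_used=2 → run D
t=17: queue=[G,E,F,C,H,D] q_used=0 → run G
t=18: queue=[G,E,F,C,H,D] q_used=1 → run G
t=19: queue=[E,F,C,H,D] q_used=0 → run E
t=20: queue=[E,F,C,H,D] q_used=1 → run E
t=21: queue=[E,F,C,H,D] q_used=2 → run E
t=22: queue=[F,C,H,D,E] q_used=0 → run F
t=23: queue=[F,C,H,D,E] q_used=1 → run F
t=24: queue=[F,C,H,D,E] q_used=2 → run F
t=25: queue=[C,H,D,E] q_used=0 → run C
t=26: queue=[C,H,D,E] q_used=1 → run C
t=27: queue=[C,H,D,E] q_used=2 → run C
t=28: queue=[H,D,E,C] q_used=0 → run H
t=29: queue=[H,D,E,C] q_used=1 → run H
t=30: queue=[D,E,C] q_used=0 → run D
t=31: queue=[D,E,C] q_used=1 → run D
t=32: queue=[D,E,C] q_used=2 → run D
t=33: queue=[E,C,D] q_used=0 → run E
t=34: queue=[E,C,D] q_used=1 → run E
t=35: queue=[E,C,D] q_used=2 → run E
t=36: queue=[C,D,E] q_used=0 → run C
t=37: queue=[C,D,E] q_used=1 → run C
t=38: queue=[D,E] q_used=0 → run D
t=39: queue=[D,E] q_used=1 → run D
t=40: queue=[E] q_used=0 → run E
t=41: (idle)
t=42: (idle)
t=43: (idle)
t=44: (idle)
t=45: (idle)
t=46: (idle)
t=47: (idle)
t=48: (idle)
t=49: (idle)

completion order = B, G, F, H, C, D, E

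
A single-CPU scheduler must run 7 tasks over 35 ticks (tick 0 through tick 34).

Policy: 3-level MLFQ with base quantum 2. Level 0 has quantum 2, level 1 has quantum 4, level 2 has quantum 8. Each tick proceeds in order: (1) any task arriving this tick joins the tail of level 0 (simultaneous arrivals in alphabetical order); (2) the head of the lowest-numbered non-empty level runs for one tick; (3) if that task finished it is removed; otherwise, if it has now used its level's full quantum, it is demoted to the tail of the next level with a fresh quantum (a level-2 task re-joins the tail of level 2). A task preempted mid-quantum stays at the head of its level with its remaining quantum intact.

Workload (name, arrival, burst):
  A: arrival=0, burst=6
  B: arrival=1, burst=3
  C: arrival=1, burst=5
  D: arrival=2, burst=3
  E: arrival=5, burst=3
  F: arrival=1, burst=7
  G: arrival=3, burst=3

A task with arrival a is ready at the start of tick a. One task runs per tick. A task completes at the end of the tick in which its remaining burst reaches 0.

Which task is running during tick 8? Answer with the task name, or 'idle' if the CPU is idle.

t=0: L0/L1/L2 = A/-/- → run A
t=1: L0/L1/L2 = ABCF/-/- → run A
t=2: L0/L1/L2 = BCFD/A/- → run B
t=3: L0/L1/L2 = BCFDG/A/- → run B
t=4: L0/L1/L2 = CFDG/AB/- → run C
t=5: L0/L1/L2 = CFDGE/AB/- → run C
t=6: L0/L1/L2 = FDGE/ABC/- → run F
t=7: L0/L1/L2 = FDGE/ABC/- → run F
t=8: L0/L1/L2 = DGE/ABCF/- → run D
t=9: L0/L1/L2 = DGE/ABCF/- → run D
t=10: L0/L1/L2 = GE/ABCFD/- → run G
t=11: L0/L1/L2 = GE/ABCFD/- → run G
t=12: L0/L1/L2 = E/ABCFDG/- → run E
t=13: L0/L1/L2 = E/ABCFDG/- → run E
t=14: L0/L1/L2 = -/ABCFDGE/- → run A
t=15: L0/L1/L2 = -/ABCFDGE/- → run A
t=16: L0/L1/L2 = -/ABCFDGE/- → run A
t=17: L0/L1/L2 = -/ABCFDGE/- → run A
t=18: L0/L1/L2 = -/BCFDGE/- → run B
t=19: L0/L1/L2 = -/CFDGE/- → run C
t=20: L0/L1/L2 = -/CFDGE/- → run C
t=21: L0/L1/L2 = -/CFDGE/- → run C
t=22: L0/L1/L2 = -/FDGE/- → run F
t=23: L0/L1/L2 = -/FDGE/- → run F
t=24: L0/L1/L2 = -/FDGE/- → run F
t=25: L0/L1/L2 = -/FDGE/- → run F
t=26: L0/L1/L2 = -/DGE/F → run D
t=27: L0/L1/L2 = -/GE/F → run G
t=28: L0/L1/L2 = -/E/F → run E
t=29: L0/L1/L2 = -/-/F → run F
t=30: (idle)
t=31: (idle)
t=32: (idle)
t=33: (idle)
t=34: (idle)

running at tick 8 = D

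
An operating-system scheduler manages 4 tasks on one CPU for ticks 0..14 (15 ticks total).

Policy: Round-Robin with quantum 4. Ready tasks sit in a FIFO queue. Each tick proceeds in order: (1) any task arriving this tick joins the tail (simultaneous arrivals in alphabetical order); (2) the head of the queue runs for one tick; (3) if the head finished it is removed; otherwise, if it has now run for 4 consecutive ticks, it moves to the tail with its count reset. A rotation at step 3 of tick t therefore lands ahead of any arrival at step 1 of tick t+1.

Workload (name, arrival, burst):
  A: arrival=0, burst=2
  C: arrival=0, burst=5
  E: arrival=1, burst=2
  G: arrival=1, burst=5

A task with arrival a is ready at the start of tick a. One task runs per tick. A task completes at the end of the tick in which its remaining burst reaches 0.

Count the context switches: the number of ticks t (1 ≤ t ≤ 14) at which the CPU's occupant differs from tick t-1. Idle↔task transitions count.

context switches = 6

t=0: queue=[A,C] q_used=0 → run A
t=1: queue=[A,C,E,G] q_used=1 → run A
t=2: queue=[C,E,G] q_used=0 → run C
t=3: queue=[C,E,G] q_used=1 → run C
t=4: queue=[C,E,G] q_used=2 → run C
t=5: queue=[C,E,G] q_used=3 → run C
t=6: queue=[E,G,C] q_used=0 → run E
t=7: queue=[E,G,C] q_used=1 → run E
t=8: queue=[G,C] q_used=0 → run G
t=9: queue=[G,C] q_used=1 → run G
t=10: queue=[G,C] q_used=2 → run G
t=11: queue=[G,C] q_used=3 → run G
t=12: queue=[C,G] q_used=0 → run C
t=13: queue=[G] q_used=0 → run G
t=14: (idle)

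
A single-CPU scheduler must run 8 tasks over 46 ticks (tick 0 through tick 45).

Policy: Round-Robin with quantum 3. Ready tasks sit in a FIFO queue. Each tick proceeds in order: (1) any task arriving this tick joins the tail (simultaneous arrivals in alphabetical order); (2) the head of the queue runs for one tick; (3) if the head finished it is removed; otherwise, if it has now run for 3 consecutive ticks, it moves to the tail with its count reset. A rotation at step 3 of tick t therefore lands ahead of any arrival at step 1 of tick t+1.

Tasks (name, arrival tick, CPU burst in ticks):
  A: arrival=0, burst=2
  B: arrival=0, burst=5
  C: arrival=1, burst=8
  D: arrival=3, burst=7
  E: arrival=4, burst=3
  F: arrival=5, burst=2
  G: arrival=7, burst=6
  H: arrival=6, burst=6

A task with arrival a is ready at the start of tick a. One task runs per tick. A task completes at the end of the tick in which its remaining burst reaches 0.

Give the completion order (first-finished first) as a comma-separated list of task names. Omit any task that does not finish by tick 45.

completion order = A, E, B, F, H, G, C, D

t=0: queue=[A,B] q_used=0 → run A
t=1: queue=[A,B,C] q_used=1 → run A
t=2: queue=[B,C] q_used=0 → run B
t=3: queue=[B,C,D] q_used=1 → run B
t=4: queue=[B,C,D,E] q_used=2 → run B
t=5: queue=[C,D,E,B,F] q_used=0 → run C
t=6: queue=[C,D,E,B,F,H] q_used=1 → run C
t=7: queue=[C,D,E,B,F,H,G] q_used=2 → run C
t=8: queue=[D,E,B,F,H,G,C] q_used=0 → run D
t=9: queue=[D,E,B,F,H,G,C] q_used=1 → run D
t=10: queue=[D,E,B,F,H,G,C] q_used=2 → run D
t=11: queue=[E,B,F,H,G,C,D] q_used=0 → run E
t=12: queue=[E,B,F,H,G,C,D] q_used=1 → run E
t=13: queue=[E,B,F,H,G,C,D] q_used=2 → run E
t=14: queue=[B,F,H,G,C,D] q_used=0 → run B
t=15: queue=[B,F,H,G,C,D] q_used=1 → run B
t=16: queue=[F,H,G,C,D] q_used=0 → run F
t=17: queue=[F,H,G,C,D] q_used=1 → run F
t=18: queue=[H,G,C,D] q_used=0 → run H
t=19: queue=[H,G,C,D] q_used=1 → run H
t=20: queue=[H,G,C,D] q_used=2 → run H
t=21: queue=[G,C,D,H] q_used=0 → run G
t=22: queue=[G,C,D,H] q_used=1 → run G
t=23: queue=[G,C,D,H] q_used=2 → run G
t=24: queue=[C,D,H,G] q_used=0 → run C
t=25: queue=[C,D,H,G] q_used=1 → run C
t=26: queue=[C,D,H,G] q_used=2 → run C
t=27: queue=[D,H,G,C] q_used=0 → run D
t=28: queue=[D,H,G,C] q_used=1 → run D
t=29: queue=[D,H,G,C] q_used=2 → run D
t=30: queue=[H,G,C,D] q_used=0 → run H
t=31: queue=[H,G,C,D] q_used=1 → run H
t=32: queue=[H,G,C,D] q_used=2 → run H
t=33: queue=[G,C,D] q_used=0 → run G
t=34: queue=[G,C,D] q_used=1 → run G
t=35: queue=[G,C,D] q_used=2 → run G
t=36: queue=[C,D] q_used=0 → run C
t=37: queue=[C,D] q_used=1 → run C
t=38: queue=[D] q_used=0 → run D
t=39: (idle)
t=40: (idle)
t=41: (idle)
t=42: (idle)
t=43: (idle)
t=44: (idle)
t=45: (idle)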